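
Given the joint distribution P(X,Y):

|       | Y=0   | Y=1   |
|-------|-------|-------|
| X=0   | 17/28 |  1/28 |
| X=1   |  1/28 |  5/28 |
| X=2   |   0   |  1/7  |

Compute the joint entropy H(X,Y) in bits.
1.6253 bits

H(X,Y) = -Σ_{x,y} P(x,y) log₂ P(x,y). Per-cell terms -P(x,y)·log₂P(x,y):
  X=0: 0.43708, 0.17169
  X=1: 0.17169, 0.44383
  X=2: 0.00000, 0.40105
  (cells with P = 0 contribute 0)
Sum of the 6 terms: H(X,Y) = 1.6253 bits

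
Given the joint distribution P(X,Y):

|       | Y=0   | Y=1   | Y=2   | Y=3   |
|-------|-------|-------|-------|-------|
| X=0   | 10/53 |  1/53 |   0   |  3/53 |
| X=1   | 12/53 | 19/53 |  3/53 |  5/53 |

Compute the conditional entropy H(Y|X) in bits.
1.5352 bits

H(Y|X) = H(X,Y) - H(X)

H(X,Y) = -Σ_{x,y} P(x,y) log₂ P(x,y). Per-cell terms -P(x,y)·log₂P(x,y):
  X=0: 0.45396, 0.10807, 0.00000, 0.23451
  X=1: 0.48520, 0.53056, 0.23451, 0.32132
  (cells with P = 0 contribute 0)
Sum of the 8 terms: H(X,Y) = 2.36813 bits

Marginal of X (row sums):
  P(X=0) = 10/53 + 1/53 + 0 + 3/53 = 14/53
  P(X=1) = 12/53 + 19/53 + 3/53 + 5/53 = 39/53
H(X) = -[(14/53)·log₂(14/53) + (39/53)·log₂(39/53)]
  = 0.50732 + 0.32563 = 0.83295 bits

H(Y|X) = H(X,Y) - H(X) = 2.36813 - 0.83295 = 1.5352 bits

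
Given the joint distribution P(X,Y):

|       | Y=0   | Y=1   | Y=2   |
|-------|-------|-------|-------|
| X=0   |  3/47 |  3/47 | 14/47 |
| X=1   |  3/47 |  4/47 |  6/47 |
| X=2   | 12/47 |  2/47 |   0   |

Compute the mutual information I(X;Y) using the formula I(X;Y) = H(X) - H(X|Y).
0.4104 bits

I(X;Y) = H(X) - H(X|Y)

Marginal of X (row sums):
  P(X=0) = 3/47 + 3/47 + 14/47 = 20/47
  P(X=1) = 3/47 + 4/47 + 6/47 = 13/47
  P(X=2) = 12/47 + 2/47 + 0 = 14/47
H(X) = -[(20/47)·log₂(20/47) + (13/47)·log₂(13/47) + (14/47)·log₂(14/47)]
  = 0.5245 + 0.5128 + 0.5205 = 1.5578 bits

Marginal of Y (column sums):
  P(Y=0) = 3/47 + 3/47 + 12/47 = 18/47
  P(Y=1) = 3/47 + 4/47 + 2/47 = 9/47
  P(Y=2) = 14/47 + 6/47 + 0 = 20/47
H(X|Y) = Σ_y P(y)·H(X|Y=y):
  Y=0: P(Y=0) = 18/47, P(X|Y=0) = (1/6, 1/6, 2/3) → H(X|Y=0) = 1.2516
  Y=1: P(Y=1) = 9/47, P(X|Y=1) = (1/3, 4/9, 2/9) → H(X|Y=1) = 1.5305
  Y=2: P(Y=2) = 20/47, P(X|Y=2) = (7/10, 3/10, 0) → H(X|Y=2) = 0.8813
H(X|Y) = (18/47)·1.2516 + (9/47)·1.5305 + (20/47)·0.8813 = 1.1474 bits

I(X;Y) = H(X) - H(X|Y) = 1.5578 - 1.1474 = 0.4104 bits

Cross-check via I(X;Y) = H(X) + H(Y) - H(X,Y): computing H(Y) from the column sums and H(X,Y) from the 9 cells in the same way gives H(Y) = 1.5115 bits and H(X,Y) = 2.6589 bits, so
I(X;Y) = 1.5578 + 1.5115 - 2.6589 = 0.4104 bits ✓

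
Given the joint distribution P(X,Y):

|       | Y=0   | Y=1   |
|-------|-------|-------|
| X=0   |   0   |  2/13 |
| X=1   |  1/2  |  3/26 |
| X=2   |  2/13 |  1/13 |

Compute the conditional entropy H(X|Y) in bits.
1.0444 bits

H(X|Y) = H(X,Y) - H(Y)

H(X,Y) = -Σ_{x,y} P(x,y) log₂ P(x,y). Per-cell terms -P(x,y)·log₂P(x,y):
  X=0: 0.00000, 0.41545
  X=1: 0.50000, 0.35948
  X=2: 0.41545, 0.28465
  (cells with P = 0 contribute 0)
Sum of the 6 terms: H(X,Y) = 1.9750 bits

Marginal of Y (column sums):
  P(Y=0) = 0 + 1/2 + 2/13 = 17/26
  P(Y=1) = 2/13 + 3/26 + 1/13 = 9/26
H(Y) = -[(17/26)·log₂(17/26) + (9/26)·log₂(9/26)]
  = 0.40079 + 0.52979 = 0.9306 bits

H(X|Y) = H(X,Y) - H(Y) = 1.9750 - 0.9306 = 1.0444 bits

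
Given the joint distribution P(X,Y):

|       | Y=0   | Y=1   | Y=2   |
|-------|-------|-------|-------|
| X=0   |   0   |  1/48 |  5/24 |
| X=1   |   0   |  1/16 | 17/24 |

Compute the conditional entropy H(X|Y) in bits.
0.7764 bits

H(X|Y) = H(X,Y) - H(Y)

H(X,Y) = -Σ_{x,y} P(x,y) log₂ P(x,y). Per-cell terms -P(x,y)·log₂P(x,y):
  X=0: 0.00000, 0.11635, 0.47147
  X=1: 0.00000, 0.25000, 0.35240
  (cells with P = 0 contribute 0)
Sum of the 6 terms: H(X,Y) = 1.1902 bits

Marginal of Y (column sums):
  P(Y=0) = 0 + 0 = 0
  P(Y=1) = 1/48 + 1/16 = 1/12
  P(Y=2) = 5/24 + 17/24 = 11/12
H(Y) = -[(1/12)·log₂(1/12) + (11/12)·log₂(11/12)]   (outcomes with P = 0 contribute 0)
  = 0.29875 + 0.11507 = 0.4138 bits

H(X|Y) = H(X,Y) - H(Y) = 1.1902 - 0.4138 = 0.7764 bits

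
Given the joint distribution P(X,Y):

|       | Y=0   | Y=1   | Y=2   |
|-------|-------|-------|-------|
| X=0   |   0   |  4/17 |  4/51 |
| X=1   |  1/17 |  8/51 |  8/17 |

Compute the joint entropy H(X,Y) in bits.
1.9506 bits

H(X,Y) = -Σ_{x,y} P(x,y) log₂ P(x,y). Per-cell terms -P(x,y)·log₂P(x,y):
  X=0: 0.00000, 0.49117, 0.28803
  X=1: 0.24044, 0.41920, 0.51175
  (cells with P = 0 contribute 0)
Sum of the 6 terms: H(X,Y) = 1.9506 bits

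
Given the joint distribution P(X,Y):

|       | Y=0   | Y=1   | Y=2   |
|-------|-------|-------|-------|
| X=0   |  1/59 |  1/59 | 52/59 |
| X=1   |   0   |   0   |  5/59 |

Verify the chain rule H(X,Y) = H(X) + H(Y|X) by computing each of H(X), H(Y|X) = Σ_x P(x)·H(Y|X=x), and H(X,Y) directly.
H(X) = 0.4187 bits, H(Y|X) = 0.2431 bits, H(X,Y) = 0.6618 bits

Marginal of X (row sums):
  P(X=0) = 1/59 + 1/59 + 52/59 = 54/59
  P(X=1) = 0 + 0 + 5/59 = 5/59
H(X) = -[(54/59)·log₂(54/59) + (5/59)·log₂(5/59)]
  = 0.1169 + 0.3018 = 0.4187 bits

H(Y|X) = Σ_x P(x)·H(Y|X=x):
  X=0: P(X=0) = 54/59, P(Y|X=0) = (1/54, 1/54, 26/27) → H(Y|X=0) = 0.2656
  X=1: P(X=1) = 5/59, P(Y|X=1) = (0, 0, 1) → H(Y|X=1) = 0.0000
H(Y|X) = (54/59)·0.2656 + (5/59)·0.0000 = 0.2431 bits

H(X,Y) = -Σ_{x,y} P(x,y) log₂ P(x,y). Per-cell terms -P(x,y)·log₂P(x,y):
  X=0: 0.0997, 0.0997, 0.1606
  X=1: 0.0000, 0.0000, 0.3018
  (cells with P = 0 contribute 0)
Sum of the 6 terms: H(X,Y) = 0.6618 bits

Chain rule check:
  H(X) + H(Y|X) = 0.4187 + 0.2431 = 0.6618 bits
  H(X,Y) = 0.6618 bits
✓ Chain rule verified.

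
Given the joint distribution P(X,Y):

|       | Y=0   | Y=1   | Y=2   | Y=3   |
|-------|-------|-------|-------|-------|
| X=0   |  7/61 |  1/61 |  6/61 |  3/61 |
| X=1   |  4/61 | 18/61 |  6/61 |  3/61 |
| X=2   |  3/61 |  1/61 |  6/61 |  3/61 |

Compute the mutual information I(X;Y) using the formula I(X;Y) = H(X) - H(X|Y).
0.2546 bits

I(X;Y) = H(X) - H(X|Y)

Marginal of X (row sums):
  P(X=0) = 7/61 + 1/61 + 6/61 + 3/61 = 17/61
  P(X=1) = 4/61 + 18/61 + 6/61 + 3/61 = 31/61
  P(X=2) = 3/61 + 1/61 + 6/61 + 3/61 = 13/61
H(X) = -[(17/61)·log₂(17/61) + (31/61)·log₂(31/61) + (13/61)·log₂(13/61)]
  = 0.5137 + 0.4963 + 0.4753 = 1.4853 bits

Marginal of Y (column sums):
  P(Y=0) = 7/61 + 4/61 + 3/61 = 14/61
  P(Y=1) = 1/61 + 18/61 + 1/61 = 20/61
  P(Y=2) = 6/61 + 6/61 + 6/61 = 18/61
  P(Y=3) = 3/61 + 3/61 + 3/61 = 9/61
H(X|Y) = Σ_y P(y)·H(X|Y=y):
  Y=0: P(Y=0) = 14/61, P(X|Y=0) = (1/2, 2/7, 3/14) → H(X|Y=0) = 1.4926
  Y=1: P(Y=1) = 20/61, P(X|Y=1) = (1/20, 9/10, 1/20) → H(X|Y=1) = 0.5690
  Y=2: P(Y=2) = 18/61, P(X|Y=2) = (1/3, 1/3, 1/3) → H(X|Y=2) = 1.5850
  Y=3: P(Y=3) = 9/61, P(X|Y=3) = (1/3, 1/3, 1/3) → H(X|Y=3) = 1.5850
H(X|Y) = (14/61)·1.4926 + (20/61)·0.5690 + (18/61)·1.5850 + (9/61)·1.5850 = 1.2307 bits

I(X;Y) = H(X) - H(X|Y) = 1.4853 - 1.2307 = 0.2546 bits

Cross-check via I(X;Y) = H(X) + H(Y) - H(X,Y): computing H(Y) from the column sums and H(X,Y) from the 12 cells in the same way gives H(Y) = 1.9417 bits and H(X,Y) = 3.1724 bits, so
I(X;Y) = 1.4853 + 1.9417 - 3.1724 = 0.2546 bits ✓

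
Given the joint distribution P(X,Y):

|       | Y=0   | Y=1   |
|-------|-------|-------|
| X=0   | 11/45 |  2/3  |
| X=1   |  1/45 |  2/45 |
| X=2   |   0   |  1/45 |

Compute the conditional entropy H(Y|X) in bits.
0.8256 bits

H(Y|X) = H(X,Y) - H(X)

H(X,Y) = -Σ_{x,y} P(x,y) log₂ P(x,y). Per-cell terms -P(x,y)·log₂P(x,y):
  X=0: 0.49681, 0.38998
  X=1: 0.12204, 0.19964
  X=2: 0.00000, 0.12204
  (cells with P = 0 contribute 0)
Sum of the 6 terms: H(X,Y) = 1.3305 bits

Marginal of X (row sums):
  P(X=0) = 11/45 + 2/3 = 41/45
  P(X=1) = 1/45 + 2/45 = 1/15
  P(X=2) = 0 + 1/45 = 1/45
H(X) = -[(41/45)·log₂(41/45) + (1/15)·log₂(1/15) + (1/45)·log₂(1/45)]
  = 0.12236 + 0.26046 + 0.12204 = 0.5049 bits

H(Y|X) = H(X,Y) - H(X) = 1.3305 - 0.5049 = 0.8256 bits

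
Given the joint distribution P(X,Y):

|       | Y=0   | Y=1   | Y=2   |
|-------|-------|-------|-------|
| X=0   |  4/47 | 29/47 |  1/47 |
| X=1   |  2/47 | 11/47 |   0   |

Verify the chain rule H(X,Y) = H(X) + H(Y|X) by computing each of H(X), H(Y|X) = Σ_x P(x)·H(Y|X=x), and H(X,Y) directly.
H(X) = 0.8508 bits, H(Y|X) = 0.6839 bits, H(X,Y) = 1.5347 bits

Marginal of X (row sums):
  P(X=0) = 4/47 + 29/47 + 1/47 = 34/47
  P(X=1) = 2/47 + 11/47 + 0 = 13/47
H(X) = -[(34/47)·log₂(34/47) + (13/47)·log₂(13/47)]
  = 0.33792 + 0.51285 = 0.8508 bits

H(Y|X) = Σ_x P(x)·H(Y|X=x):
  X=0: P(X=0) = 34/47, P(Y|X=0) = (2/17, 29/34, 1/34) → H(Y|X=0) = 0.70860
  X=1: P(X=1) = 13/47, P(Y|X=1) = (2/13, 11/13, 0) → H(Y|X=1) = 0.61938
H(Y|X) = (34/47)·0.70860 + (13/47)·0.61938 = 0.6839 bits

H(X,Y) = -Σ_{x,y} P(x,y) log₂ P(x,y). Per-cell terms -P(x,y)·log₂P(x,y):
  X=0: 0.30252, 0.42982, 0.11818
  X=1: 0.19381, 0.49036, 0.00000
  (cells with P = 0 contribute 0)
Sum of the 6 terms: H(X,Y) = 1.5347 bits

Chain rule check:
  H(X) + H(Y|X) = 0.8508 + 0.6839 = 1.5347 bits
  H(X,Y) = 1.5347 bits
✓ Chain rule verified.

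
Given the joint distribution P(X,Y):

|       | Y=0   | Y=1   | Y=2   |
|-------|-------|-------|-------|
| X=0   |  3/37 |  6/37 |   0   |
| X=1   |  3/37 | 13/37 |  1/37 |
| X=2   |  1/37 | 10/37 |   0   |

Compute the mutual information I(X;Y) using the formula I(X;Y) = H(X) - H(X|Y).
0.0673 bits

I(X;Y) = H(X) - H(X|Y)

Marginal of X (row sums):
  P(X=0) = 3/37 + 6/37 + 0 = 9/37
  P(X=1) = 3/37 + 13/37 + 1/37 = 17/37
  P(X=2) = 1/37 + 10/37 + 0 = 11/37
H(X) = -[(9/37)·log₂(9/37) + (17/37)·log₂(17/37) + (11/37)·log₂(11/37)]
  = 0.4961 + 0.5155 + 0.5203 = 1.5319 bits

Marginal of Y (column sums):
  P(Y=0) = 3/37 + 3/37 + 1/37 = 7/37
  P(Y=1) = 6/37 + 13/37 + 10/37 = 29/37
  P(Y=2) = 0 + 1/37 + 0 = 1/37
H(X|Y) = Σ_y P(y)·H(X|Y=y):
  Y=0: P(Y=0) = 7/37, P(X|Y=0) = (3/7, 3/7, 1/7) → H(X|Y=0) = 1.4488
  Y=1: P(Y=1) = 29/37, P(X|Y=1) = (6/29, 13/29, 10/29) → H(X|Y=1) = 1.5189
  Y=2: P(Y=2) = 1/37, P(X|Y=2) = (0, 1, 0) → H(X|Y=2) = 0.0000
H(X|Y) = (7/37)·1.4488 + (29/37)·1.5189 + (1/37)·0.0000 = 1.4646 bits

I(X;Y) = H(X) - H(X|Y) = 1.5319 - 1.4646 = 0.0673 bits

Cross-check via I(X;Y) = H(X) + H(Y) - H(X,Y): computing H(Y) from the column sums and H(X,Y) from the 9 cells in the same way gives H(Y) = 0.8707 bits and H(X,Y) = 2.3353 bits, so
I(X;Y) = 1.5319 + 0.8707 - 2.3353 = 0.0673 bits ✓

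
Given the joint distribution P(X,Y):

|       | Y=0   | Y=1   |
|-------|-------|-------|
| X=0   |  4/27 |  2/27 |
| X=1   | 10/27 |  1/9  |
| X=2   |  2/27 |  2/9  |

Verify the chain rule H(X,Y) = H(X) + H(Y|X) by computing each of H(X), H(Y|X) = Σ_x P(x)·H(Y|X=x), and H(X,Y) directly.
H(X) = 1.5099 bits, H(Y|X) = 0.8197 bits, H(X,Y) = 2.3296 bits

Marginal of X (row sums):
  P(X=0) = 4/27 + 2/27 = 2/9
  P(X=1) = 10/27 + 1/9 = 13/27
  P(X=2) = 2/27 + 2/9 = 8/27
H(X) = -[(2/9)·log₂(2/9) + (13/27)·log₂(13/27) + (8/27)·log₂(8/27)]
  = 0.48221 + 0.50770 + 0.51997 = 1.5099 bits

H(Y|X) = Σ_x P(x)·H(Y|X=x):
  X=0: P(X=0) = 2/9, P(Y|X=0) = (2/3, 1/3) → H(Y|X=0) = 0.91830
  X=1: P(X=1) = 13/27, P(Y|X=1) = (10/13, 3/13) → H(Y|X=1) = 0.77935
  X=2: P(X=2) = 8/27, P(Y|X=2) = (1/4, 3/4) → H(Y|X=2) = 0.81128
H(Y|X) = (2/9)·0.91830 + (13/27)·0.77935 + (8/27)·0.81128 = 0.8197 bits

H(X,Y) = -Σ_{x,y} P(x,y) log₂ P(x,y). Per-cell terms -P(x,y)·log₂P(x,y):
  X=0: 0.40813, 0.27814
  X=1: 0.53073, 0.35221
  X=2: 0.27814, 0.48221
Sum of the 6 terms: H(X,Y) = 2.3296 bits

Chain rule check:
  H(X) + H(Y|X) = 1.5099 + 0.8197 = 2.3296 bits
  H(X,Y) = 2.3296 bits
✓ Chain rule verified.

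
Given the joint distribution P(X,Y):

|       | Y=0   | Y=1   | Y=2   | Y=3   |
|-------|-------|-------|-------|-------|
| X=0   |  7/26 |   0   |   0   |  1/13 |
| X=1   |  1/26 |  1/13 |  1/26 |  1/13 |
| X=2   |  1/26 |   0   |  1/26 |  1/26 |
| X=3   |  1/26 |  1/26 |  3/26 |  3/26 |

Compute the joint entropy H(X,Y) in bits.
3.3481 bits

H(X,Y) = -Σ_{x,y} P(x,y) log₂ P(x,y). Per-cell terms -P(x,y)·log₂P(x,y):
  X=0: 0.5097, 0.0000, 0.0000, 0.2846
  X=1: 0.1808, 0.2846, 0.1808, 0.2846
  X=2: 0.1808, 0.0000, 0.1808, 0.1808
  X=3: 0.1808, 0.1808, 0.3595, 0.3595
  (cells with P = 0 contribute 0)
Sum of the 16 terms: H(X,Y) = 3.3481 bits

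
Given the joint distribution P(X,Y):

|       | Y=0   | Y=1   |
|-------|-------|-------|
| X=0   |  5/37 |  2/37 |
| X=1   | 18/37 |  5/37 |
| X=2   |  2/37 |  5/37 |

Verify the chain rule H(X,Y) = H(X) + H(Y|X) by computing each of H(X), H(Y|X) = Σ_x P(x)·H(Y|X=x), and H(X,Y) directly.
H(X) = 1.3353 bits, H(Y|X) = 0.7961 bits, H(X,Y) = 2.1314 bits

Marginal of X (row sums):
  P(X=0) = 5/37 + 2/37 = 7/37
  P(X=1) = 18/37 + 5/37 = 23/37
  P(X=2) = 2/37 + 5/37 = 7/37
H(X) = -[(7/37)·log₂(7/37) + (23/37)·log₂(23/37) + (7/37)·log₂(7/37)]
  = 0.45445 + 0.42636 + 0.45445 = 1.3353 bits

H(Y|X) = Σ_x P(x)·H(Y|X=x):
  X=0: P(X=0) = 7/37, P(Y|X=0) = (5/7, 2/7) → H(Y|X=0) = 0.86312
  X=1: P(X=1) = 23/37, P(Y|X=1) = (18/23, 5/23) → H(Y|X=1) = 0.75538
  X=2: P(X=2) = 7/37, P(Y|X=2) = (2/7, 5/7) → H(Y|X=2) = 0.86312
H(Y|X) = (7/37)·0.86312 + (23/37)·0.75538 + (7/37)·0.86312 = 0.7961 bits

H(X,Y) = -Σ_{x,y} P(x,y) log₂ P(x,y). Per-cell terms -P(x,y)·log₂P(x,y):
  X=0: 0.39021, 0.22754
  X=1: 0.50572, 0.39021
  X=2: 0.22754, 0.39021
Sum of the 6 terms: H(X,Y) = 2.1314 bits

Chain rule check:
  H(X) + H(Y|X) = 1.3353 + 0.7961 = 2.1314 bits
  H(X,Y) = 2.1314 bits
✓ Chain rule verified.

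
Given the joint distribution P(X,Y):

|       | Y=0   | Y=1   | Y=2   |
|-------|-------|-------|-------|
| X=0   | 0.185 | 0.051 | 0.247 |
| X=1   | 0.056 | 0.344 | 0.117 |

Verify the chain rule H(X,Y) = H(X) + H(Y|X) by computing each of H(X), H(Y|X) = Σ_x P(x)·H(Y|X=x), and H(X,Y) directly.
H(X) = 0.9992 bits, H(Y|X) = 1.2931 bits, H(X,Y) = 2.2923 bits

Marginal of X (row sums):
  P(X=0) = 0.185 + 0.051 + 0.247 = 0.483
  P(X=1) = 0.056 + 0.344 + 0.117 = 0.517
H(X) = -[0.483·log₂(0.483) + 0.517·log₂(0.517)]
  = 0.507104 + 0.492062 = 0.9992 bits

H(Y|X) = Σ_x P(x)·H(Y|X=x):
  X=0: P(X=0) = 0.483, P(Y|X=0) = (185/483, 17/161, 247/483) → H(Y|X=0) = 1.367544
  X=1: P(X=1) = 0.517, P(Y|X=1) = (56/517, 344/517, 117/517) → H(Y|X=1) = 1.223538
H(Y|X) = 0.483·1.367544 + 0.517·1.223538 = 1.2931 bits

H(X,Y) = -Σ_{x,y} P(x,y) log₂ P(x,y). Per-cell terms -P(x,y)·log₂P(x,y):
  X=0: 0.450365, 0.218961, 0.498302
  X=1: 0.232872, 0.529595, 0.362164
Sum of the 6 terms: H(X,Y) = 2.2923 bits

Chain rule check:
  H(X) + H(Y|X) = 0.9992 + 1.2931 = 2.2923 bits
  H(X,Y) = 2.2923 bits
✓ Chain rule verified.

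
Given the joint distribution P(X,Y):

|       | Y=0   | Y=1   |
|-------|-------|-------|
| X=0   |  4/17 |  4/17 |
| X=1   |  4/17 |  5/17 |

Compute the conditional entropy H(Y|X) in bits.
0.9953 bits

H(Y|X) = H(X,Y) - H(X)

H(X,Y) = -Σ_{x,y} P(x,y) log₂ P(x,y). Per-cell terms -P(x,y)·log₂P(x,y):
  X=0: 0.49117, 0.49117
  X=1: 0.49117, 0.51927
Sum of the 4 terms: H(X,Y) = 1.9928 bits

Marginal of X (row sums):
  P(X=0) = 4/17 + 4/17 = 8/17
  P(X=1) = 4/17 + 5/17 = 9/17
H(X) = -[(8/17)·log₂(8/17) + (9/17)·log₂(9/17)]
  = 0.51175 + 0.48576 = 0.9975 bits

H(Y|X) = H(X,Y) - H(X) = 1.9928 - 0.9975 = 0.9953 bits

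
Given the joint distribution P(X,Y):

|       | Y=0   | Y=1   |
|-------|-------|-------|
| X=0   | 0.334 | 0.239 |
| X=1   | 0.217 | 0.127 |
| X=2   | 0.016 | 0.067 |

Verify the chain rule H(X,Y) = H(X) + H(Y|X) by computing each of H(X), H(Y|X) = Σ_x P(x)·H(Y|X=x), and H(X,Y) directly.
H(X) = 1.2880 bits, H(Y|X) = 0.9471 bits, H(X,Y) = 2.2351 bits

Marginal of X (row sums):
  P(X=0) = 0.334 + 0.239 = 0.573
  P(X=1) = 0.217 + 0.127 = 0.344
  P(X=2) = 0.016 + 0.067 = 0.083
H(X) = -[0.573·log₂(0.573) + 0.344·log₂(0.344) + 0.083·log₂(0.083)]
  = 0.46034 + 0.52959 + 0.29803 = 1.2880 bits

H(Y|X) = Σ_x P(x)·H(Y|X=x):
  X=0: P(X=0) = 0.573, P(Y|X=0) = (334/573, 239/573) → H(Y|X=0) = 0.98008
  X=1: P(X=1) = 0.344, P(Y|X=1) = (217/344, 127/344) → H(Y|X=1) = 0.95005
  X=2: P(X=2) = 0.083, P(Y|X=2) = (16/83, 67/83) → H(Y|X=2) = 0.70723
H(Y|X) = 0.573·0.98008 + 0.344·0.95005 + 0.083·0.70723 = 0.9471 bits

H(X,Y) = -Σ_{x,y} P(x,y) log₂ P(x,y). Per-cell terms -P(x,y)·log₂P(x,y):
  X=0: 0.52841, 0.49352
  X=1: 0.47832, 0.37809
  X=2: 0.09545, 0.26128
Sum of the 6 terms: H(X,Y) = 2.2351 bits

Chain rule check:
  H(X) + H(Y|X) = 1.2880 + 0.9471 = 2.2351 bits
  H(X,Y) = 2.2351 bits
✓ Chain rule verified.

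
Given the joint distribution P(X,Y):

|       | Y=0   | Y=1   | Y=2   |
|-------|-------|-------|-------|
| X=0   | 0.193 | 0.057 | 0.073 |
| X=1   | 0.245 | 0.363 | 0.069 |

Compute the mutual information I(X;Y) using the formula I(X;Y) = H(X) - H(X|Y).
0.0915 bits

I(X;Y) = H(X) - H(X|Y)

Marginal of X (row sums):
  P(X=0) = 0.193 + 0.057 + 0.073 = 0.323
  P(X=1) = 0.245 + 0.363 + 0.069 = 0.677
H(X) = -[0.323·log₂(0.323) + 0.677·log₂(0.677)]
  = 0.5266 + 0.3810 = 0.9076 bits

Marginal of Y (column sums):
  P(Y=0) = 0.193 + 0.245 = 0.438
  P(Y=1) = 0.057 + 0.363 = 0.420
  P(Y=2) = 0.073 + 0.069 = 0.142
H(X|Y) = Σ_y P(y)·H(X|Y=y):
  Y=0: P(Y=0) = 0.438, P(X|Y=0) = (193/438, 245/438) → H(X|Y=0) = 0.9898
  Y=1: P(Y=1) = 0.420, P(X|Y=1) = (19/140, 121/140) → H(X|Y=1) = 0.5729
  Y=2: P(Y=2) = 0.142, P(X|Y=2) = (73/142, 69/142) → H(X|Y=2) = 0.9994
H(X|Y) = 0.438·0.9898 + 0.420·0.5729 + 0.142·0.9994 = 0.8161 bits

I(X;Y) = H(X) - H(X|Y) = 0.9076 - 0.8161 = 0.0915 bits

Cross-check via I(X;Y) = H(X) + H(Y) - H(X,Y): computing H(Y) from the column sums and H(X,Y) from the 6 cells in the same way gives H(Y) = 1.4472 bits and H(X,Y) = 2.2633 bits, so
I(X;Y) = 0.9076 + 1.4472 - 2.2633 = 0.0915 bits ✓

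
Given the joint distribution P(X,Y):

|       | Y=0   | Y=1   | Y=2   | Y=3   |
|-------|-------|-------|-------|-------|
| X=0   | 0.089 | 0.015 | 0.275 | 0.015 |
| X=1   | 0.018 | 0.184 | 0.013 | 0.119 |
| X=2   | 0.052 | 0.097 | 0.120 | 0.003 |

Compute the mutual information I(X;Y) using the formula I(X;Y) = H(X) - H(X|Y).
0.4854 bits

I(X;Y) = H(X) - H(X|Y)

Marginal of X (row sums):
  P(X=0) = 0.089 + 0.015 + 0.275 + 0.015 = 0.394
  P(X=1) = 0.018 + 0.184 + 0.013 + 0.119 = 0.334
  P(X=2) = 0.052 + 0.097 + 0.120 + 0.003 = 0.272
H(X) = -[0.394·log₂(0.394) + 0.334·log₂(0.334) + 0.272·log₂(0.272)]
  = 0.529431 + 0.528415 + 0.510903 = 1.568749 bits

Marginal of Y (column sums):
  P(Y=0) = 0.089 + 0.018 + 0.052 = 0.159
  P(Y=1) = 0.015 + 0.184 + 0.097 = 0.296
  P(Y=2) = 0.275 + 0.013 + 0.120 = 0.408
  P(Y=3) = 0.015 + 0.119 + 0.003 = 0.137
H(X|Y) = Σ_y P(y)·H(X|Y=y):
  Y=0: P(Y=0) = 0.159, P(X|Y=0) = (89/159, 6/53, 52/159) → H(X|Y=0) = 1.351740
  Y=1: P(Y=1) = 0.296, P(X|Y=1) = (15/296, 23/37, 97/296) → H(X|Y=1) = 1.171851
  Y=2: P(Y=2) = 0.408, P(X|Y=2) = (275/408, 13/408, 5/17) → H(X|Y=2) = 1.061306
  Y=3: P(Y=3) = 0.137, P(X|Y=3) = (15/137, 119/137, 3/137) → H(X|Y=3) = 0.646634
H(X|Y) = 0.159·1.351740 + 0.296·1.171851 + 0.408·1.061306 + 0.137·0.646634 = 1.083396 bits

I(X;Y) = H(X) - H(X|Y) = 1.568749 - 1.083396 = 0.4854 bits

Cross-check via I(X;Y) = H(X) + H(Y) - H(X,Y): computing H(Y) from the column sums and H(X,Y) from the 12 cells in the same way gives H(Y) = 1.862258 bits and H(X,Y) = 2.945654 bits, so
I(X;Y) = 1.568749 + 1.862258 - 2.945654 = 0.4854 bits ✓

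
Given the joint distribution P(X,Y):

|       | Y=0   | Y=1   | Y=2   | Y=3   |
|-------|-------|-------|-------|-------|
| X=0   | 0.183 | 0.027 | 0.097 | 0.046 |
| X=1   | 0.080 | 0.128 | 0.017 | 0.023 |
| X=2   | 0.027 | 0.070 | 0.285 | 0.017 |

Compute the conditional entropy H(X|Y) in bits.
1.2060 bits

H(X|Y) = H(X,Y) - H(Y)

H(X,Y) = -Σ_{x,y} P(x,y) log₂ P(x,y). Per-cell terms -P(x,y)·log₂P(x,y):
  X=0: 0.4484, 0.1407, 0.3265, 0.2043
  X=1: 0.2915, 0.3796, 0.0999, 0.1252
  X=2: 0.1407, 0.2686, 0.5161, 0.0999
Sum of the 12 terms: H(X,Y) = 3.0414 bits

Marginal of Y (column sums):
  P(Y=0) = 0.183 + 0.080 + 0.027 = 0.290
  P(Y=1) = 0.027 + 0.128 + 0.070 = 0.225
  P(Y=2) = 0.097 + 0.017 + 0.285 = 0.399
  P(Y=3) = 0.046 + 0.023 + 0.017 = 0.086
H(Y) = -[0.290·log₂(0.290) + 0.225·log₂(0.225) + 0.399·log₂(0.399) + 0.086·log₂(0.086)]
  = 0.5179 + 0.4842 + 0.5289 + 0.3044 = 1.8354 bits

H(X|Y) = H(X,Y) - H(Y) = 3.0414 - 1.8354 = 1.2060 bits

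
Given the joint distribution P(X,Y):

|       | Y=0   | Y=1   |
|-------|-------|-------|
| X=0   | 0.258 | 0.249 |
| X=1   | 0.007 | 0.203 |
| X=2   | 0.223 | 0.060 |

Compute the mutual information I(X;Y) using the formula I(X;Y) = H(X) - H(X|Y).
0.2375 bits

I(X;Y) = H(X) - H(X|Y)

Marginal of X (row sums):
  P(X=0) = 0.258 + 0.249 = 0.507
  P(X=1) = 0.007 + 0.203 = 0.210
  P(X=2) = 0.223 + 0.060 = 0.283
H(X) = -[0.507·log₂(0.507) + 0.210·log₂(0.210) + 0.283·log₂(0.283)]
  = 0.4968 + 0.4728 + 0.5154 = 1.4850 bits

Marginal of Y (column sums):
  P(Y=0) = 0.258 + 0.007 + 0.223 = 0.488
  P(Y=1) = 0.249 + 0.203 + 0.060 = 0.512
H(X|Y) = Σ_y P(y)·H(X|Y=y):
  Y=0: P(Y=0) = 0.488, P(X|Y=0) = (129/244, 7/488, 223/488) → H(X|Y=0) = 1.0903
  Y=1: P(Y=1) = 0.512, P(X|Y=1) = (249/512, 203/512, 15/128) → H(X|Y=1) = 1.3974
H(X|Y) = 0.488·1.0903 + 0.512·1.3974 = 1.2475 bits

I(X;Y) = H(X) - H(X|Y) = 1.4850 - 1.2475 = 0.2375 bits

Cross-check via I(X;Y) = H(X) + H(Y) - H(X,Y): computing H(Y) from the column sums and H(X,Y) from the 6 cells in the same way gives H(Y) = 0.9996 bits and H(X,Y) = 2.2471 bits, so
I(X;Y) = 1.4850 + 0.9996 - 2.2471 = 0.2375 bits ✓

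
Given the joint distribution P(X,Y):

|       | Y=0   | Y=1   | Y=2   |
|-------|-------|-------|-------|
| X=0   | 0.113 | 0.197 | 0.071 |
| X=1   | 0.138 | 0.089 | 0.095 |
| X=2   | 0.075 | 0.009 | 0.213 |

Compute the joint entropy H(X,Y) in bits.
2.9323 bits

H(X,Y) = -Σ_{x,y} P(x,y) log₂ P(x,y). Per-cell terms -P(x,y)·log₂P(x,y):
  X=0: 0.3555, 0.4617, 0.2709
  X=1: 0.3943, 0.3106, 0.3226
  X=2: 0.2803, 0.0612, 0.4752
Sum of the 9 terms: H(X,Y) = 2.9323 bits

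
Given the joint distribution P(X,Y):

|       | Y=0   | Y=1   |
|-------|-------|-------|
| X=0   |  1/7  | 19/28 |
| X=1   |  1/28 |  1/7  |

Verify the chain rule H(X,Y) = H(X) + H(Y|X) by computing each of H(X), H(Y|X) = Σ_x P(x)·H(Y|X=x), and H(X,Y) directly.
H(X) = 0.6769 bits, H(Y|X) = 0.6765 bits, H(X,Y) = 1.3534 bits

Marginal of X (row sums):
  P(X=0) = 1/7 + 19/28 = 23/28
  P(X=1) = 1/28 + 1/7 = 5/28
H(X) = -[(23/28)·log₂(23/28) + (5/28)·log₂(5/28)]
  = 0.233116 + 0.443826 = 0.6769 bits

H(Y|X) = Σ_x P(x)·H(Y|X=x):
  X=0: P(X=0) = 23/28, P(Y|X=0) = (4/23, 19/23) → H(Y|X=0) = 0.666578
  X=1: P(X=1) = 5/28, P(Y|X=1) = (1/5, 4/5) → H(Y|X=1) = 0.721928
H(Y|X) = (23/28)·0.666578 + (5/28)·0.721928 = 0.6765 bits

H(X,Y) = -Σ_{x,y} P(x,y) log₂ P(x,y). Per-cell terms -P(x,y)·log₂P(x,y):
  X=0: 0.401051, 0.379611
  X=1: 0.171691, 0.401051
Sum of the 4 terms: H(X,Y) = 1.3534 bits

Chain rule check:
  H(X) + H(Y|X) = 0.6769 + 0.6765 = 1.3534 bits
  H(X,Y) = 1.3534 bits
✓ Chain rule verified.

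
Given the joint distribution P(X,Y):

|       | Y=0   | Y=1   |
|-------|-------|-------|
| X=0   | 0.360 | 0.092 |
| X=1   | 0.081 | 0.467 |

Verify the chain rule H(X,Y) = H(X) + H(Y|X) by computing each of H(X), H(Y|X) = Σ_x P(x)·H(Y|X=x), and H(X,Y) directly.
H(X) = 0.9933 bits, H(Y|X) = 0.6607 bits, H(X,Y) = 1.6540 bits

Marginal of X (row sums):
  P(X=0) = 0.360 + 0.092 = 0.452
  P(X=1) = 0.081 + 0.467 = 0.548
H(X) = -[0.452·log₂(0.452) + 0.548·log₂(0.548)]
  = 0.5178 + 0.4755 = 0.9933 bits

H(Y|X) = Σ_x P(x)·H(Y|X=x):
  X=0: P(X=0) = 0.452, P(Y|X=0) = (90/113, 23/113) → H(Y|X=0) = 0.7290
  X=1: P(X=1) = 0.548, P(Y|X=1) = (81/548, 467/548) → H(Y|X=1) = 0.6043
H(Y|X) = 0.452·0.7290 + 0.548·0.6043 = 0.6607 bits

H(X,Y) = -Σ_{x,y} P(x,y) log₂ P(x,y). Per-cell terms -P(x,y)·log₂P(x,y):
  X=0: 0.5306, 0.3167
  X=1: 0.2937, 0.5130
Sum of the 4 terms: H(X,Y) = 1.6540 bits

Chain rule check:
  H(X) + H(Y|X) = 0.9933 + 0.6607 = 1.6540 bits
  H(X,Y) = 1.6540 bits
✓ Chain rule verified.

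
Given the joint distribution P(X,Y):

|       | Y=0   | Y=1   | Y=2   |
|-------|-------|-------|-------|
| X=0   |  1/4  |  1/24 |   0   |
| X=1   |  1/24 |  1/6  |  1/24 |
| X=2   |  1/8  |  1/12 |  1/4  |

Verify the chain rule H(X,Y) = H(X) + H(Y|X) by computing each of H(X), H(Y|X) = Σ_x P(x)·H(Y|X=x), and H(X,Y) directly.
H(X) = 1.5343 bits, H(Y|X) = 1.1434 bits, H(X,Y) = 2.6777 bits

Marginal of X (row sums):
  P(X=0) = 1/4 + 1/24 + 0 = 7/24
  P(X=1) = 1/24 + 1/6 + 1/24 = 1/4
  P(X=2) = 1/8 + 1/12 + 1/4 = 11/24
H(X) = -[(7/24)·log₂(7/24) + (1/4)·log₂(1/4) + (11/24)·log₂(11/24)]
  = 0.51847 + 0.50000 + 0.51587 = 1.5343 bits

H(Y|X) = Σ_x P(x)·H(Y|X=x):
  X=0: P(X=0) = 7/24, P(Y|X=0) = (6/7, 1/7, 0) → H(Y|X=0) = 0.59167
  X=1: P(X=1) = 1/4, P(Y|X=1) = (1/6, 2/3, 1/6) → H(Y|X=1) = 1.25163
  X=2: P(X=2) = 11/24, P(Y|X=2) = (3/11, 2/11, 6/11) → H(Y|X=2) = 1.43537
H(Y|X) = (7/24)·0.59167 + (1/4)·1.25163 + (11/24)·1.43537 = 1.1434 bits

H(X,Y) = -Σ_{x,y} P(x,y) log₂ P(x,y). Per-cell terms -P(x,y)·log₂P(x,y):
  X=0: 0.50000, 0.19104, 0.00000
  X=1: 0.19104, 0.43083, 0.19104
  X=2: 0.37500, 0.29875, 0.50000
  (cells with P = 0 contribute 0)
Sum of the 9 terms: H(X,Y) = 2.6777 bits

Chain rule check:
  H(X) + H(Y|X) = 1.5343 + 1.1434 = 2.6777 bits
  H(X,Y) = 2.6777 bits
✓ Chain rule verified.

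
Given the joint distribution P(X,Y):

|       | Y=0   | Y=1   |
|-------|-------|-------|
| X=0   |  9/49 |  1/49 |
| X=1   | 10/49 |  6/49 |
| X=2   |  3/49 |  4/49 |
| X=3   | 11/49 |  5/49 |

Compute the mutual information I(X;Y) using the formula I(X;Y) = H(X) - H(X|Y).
0.0706 bits

I(X;Y) = H(X) - H(X|Y)

Marginal of X (row sums):
  P(X=0) = 9/49 + 1/49 = 10/49
  P(X=1) = 10/49 + 6/49 = 16/49
  P(X=2) = 3/49 + 4/49 = 1/7
  P(X=3) = 11/49 + 5/49 = 16/49
H(X) = -[(10/49)·log₂(10/49) + (16/49)·log₂(16/49) + (1/7)·log₂(1/7) + (16/49)·log₂(16/49)]
  = 0.4679146 + 0.5272522 + 0.4010507 + 0.5272522 = 1.923470 bits

Marginal of Y (column sums):
  P(Y=0) = 9/49 + 10/49 + 3/49 + 11/49 = 33/49
  P(Y=1) = 1/49 + 6/49 + 4/49 + 5/49 = 16/49
H(X|Y) = Σ_y P(y)·H(X|Y=y):
  Y=0: P(Y=0) = 33/49, P(X|Y=0) = (3/11, 10/33, 1/11, 1/3) → H(X|Y=0) = 1.8759929
  Y=1: P(Y=1) = 16/49, P(X|Y=1) = (1/16, 3/8, 1/4, 5/16) → H(X|Y=1) = 1.8050365
H(X|Y) = (33/49)·1.8759929 + (16/49)·1.8050365 = 1.852823 bits

I(X;Y) = H(X) - H(X|Y) = 1.923470 - 1.852823 = 0.0706 bits

Cross-check via I(X;Y) = H(X) + H(Y) - H(X,Y): computing H(Y) from the column sums and H(X,Y) from the 8 cells in the same way gives H(Y) = 0.911342 bits and H(X,Y) = 2.764166 bits, so
I(X;Y) = 1.923470 + 0.911342 - 2.764166 = 0.0706 bits ✓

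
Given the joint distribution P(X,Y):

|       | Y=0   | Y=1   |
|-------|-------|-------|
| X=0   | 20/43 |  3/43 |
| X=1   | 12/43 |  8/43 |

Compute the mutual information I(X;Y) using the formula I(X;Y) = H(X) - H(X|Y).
0.0700 bits

I(X;Y) = H(X) - H(X|Y)

Marginal of X (row sums):
  P(X=0) = 20/43 + 3/43 = 23/43
  P(X=1) = 12/43 + 8/43 = 20/43
H(X) = -[(23/43)·log₂(23/43) + (20/43)·log₂(20/43)]
  = 0.48284 + 0.51364 = 0.9965 bits

Marginal of Y (column sums):
  P(Y=0) = 20/43 + 12/43 = 32/43
  P(Y=1) = 3/43 + 8/43 = 11/43
H(X|Y) = Σ_y P(y)·H(X|Y=y):
  Y=0: P(Y=0) = 32/43, P(X|Y=0) = (5/8, 3/8) → H(X|Y=0) = 0.95443
  Y=1: P(Y=1) = 11/43, P(X|Y=1) = (3/11, 8/11) → H(X|Y=1) = 0.84535
H(X|Y) = (32/43)·0.95443 + (11/43)·0.84535 = 0.9265 bits

I(X;Y) = H(X) - H(X|Y) = 0.9965 - 0.9265 = 0.0700 bits

Cross-check via I(X;Y) = H(X) + H(Y) - H(X,Y): computing H(Y) from the column sums and H(X,Y) from the 4 cells in the same way gives H(Y) = 0.8204 bits and H(X,Y) = 1.7469 bits, so
I(X;Y) = 0.9965 + 0.8204 - 1.7469 = 0.0700 bits ✓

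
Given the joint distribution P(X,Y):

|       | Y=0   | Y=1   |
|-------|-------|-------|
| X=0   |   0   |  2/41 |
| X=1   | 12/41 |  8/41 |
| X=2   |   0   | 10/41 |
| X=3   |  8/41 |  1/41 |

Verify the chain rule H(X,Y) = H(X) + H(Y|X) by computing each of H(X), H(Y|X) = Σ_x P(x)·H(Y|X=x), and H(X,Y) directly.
H(X) = 1.6945 bits, H(Y|X) = 0.5841 bits, H(X,Y) = 2.2786 bits

Marginal of X (row sums):
  P(X=0) = 0 + 2/41 = 2/41
  P(X=1) = 12/41 + 8/41 = 20/41
  P(X=2) = 0 + 10/41 = 10/41
  P(X=3) = 8/41 + 1/41 = 9/41
H(X) = -[(2/41)·log₂(2/41) + (20/41)·log₂(20/41) + (10/41)·log₂(10/41) + (9/41)·log₂(9/41)]
  = 0.2126 + 0.5052 + 0.4965 + 0.4802 = 1.6945 bits

H(Y|X) = Σ_x P(x)·H(Y|X=x):
  X=0: P(X=0) = 2/41, P(Y|X=0) = (0, 1) → H(Y|X=0) = 0.0000
  X=1: P(X=1) = 20/41, P(Y|X=1) = (3/5, 2/5) → H(Y|X=1) = 0.9710
  X=2: P(X=2) = 10/41, P(Y|X=2) = (0, 1) → H(Y|X=2) = 0.0000
  X=3: P(X=3) = 9/41, P(Y|X=3) = (8/9, 1/9) → H(Y|X=3) = 0.5033
H(Y|X) = (2/41)·0.0000 + (20/41)·0.9710 + (10/41)·0.0000 + (9/41)·0.5033 = 0.5841 bits

H(X,Y) = -Σ_{x,y} P(x,y) log₂ P(x,y). Per-cell terms -P(x,y)·log₂P(x,y):
  X=0: 0.0000, 0.2126
  X=1: 0.5188, 0.4600
  X=2: 0.0000, 0.4965
  X=3: 0.4600, 0.1307
  (cells with P = 0 contribute 0)
Sum of the 8 terms: H(X,Y) = 2.2786 bits

Chain rule check:
  H(X) + H(Y|X) = 1.6945 + 0.5841 = 2.2786 bits
  H(X,Y) = 2.2786 bits
✓ Chain rule verified.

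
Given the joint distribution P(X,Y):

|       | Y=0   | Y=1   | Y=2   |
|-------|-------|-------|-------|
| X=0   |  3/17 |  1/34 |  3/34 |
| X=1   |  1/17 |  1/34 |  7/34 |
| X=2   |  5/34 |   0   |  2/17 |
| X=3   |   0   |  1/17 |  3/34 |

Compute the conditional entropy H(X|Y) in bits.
1.6856 bits

H(X|Y) = H(X,Y) - H(Y)

H(X,Y) = -Σ_{x,y} P(x,y) log₂ P(x,y). Per-cell terms -P(x,y)·log₂P(x,y):
  X=0: 0.44162, 0.14963, 0.30904
  X=1: 0.24044, 0.14963, 0.46943
  X=2: 0.40670, 0.00000, 0.36323
  X=3: 0.00000, 0.24044, 0.30904
  (cells with P = 0 contribute 0)
Sum of the 12 terms: H(X,Y) = 3.0792 bits

Marginal of Y (column sums):
  P(Y=0) = 3/17 + 1/17 + 5/34 + 0 = 13/34
  P(Y=1) = 1/34 + 1/34 + 0 + 1/17 = 2/17
  P(Y=2) = 3/34 + 7/34 + 2/17 + 3/34 = 1/2
H(Y) = -[(13/34)·log₂(13/34) + (2/17)·log₂(2/17) + (1/2)·log₂(1/2)]
  = 0.53033 + 0.36323 + 0.50000 = 1.3936 bits

H(X|Y) = H(X,Y) - H(Y) = 3.0792 - 1.3936 = 1.6856 bits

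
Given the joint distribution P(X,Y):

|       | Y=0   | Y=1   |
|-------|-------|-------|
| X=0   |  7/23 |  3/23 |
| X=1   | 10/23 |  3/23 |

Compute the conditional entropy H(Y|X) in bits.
0.8237 bits

H(Y|X) = H(X,Y) - H(X)

H(X,Y) = -Σ_{x,y} P(x,y) log₂ P(x,y). Per-cell terms -P(x,y)·log₂P(x,y):
  X=0: 0.52232, 0.38330
  X=1: 0.52245, 0.38330
Sum of the 4 terms: H(X,Y) = 1.8114 bits

Marginal of X (row sums):
  P(X=0) = 7/23 + 3/23 = 10/23
  P(X=1) = 10/23 + 3/23 = 13/23
H(X) = -[(10/23)·log₂(10/23) + (13/23)·log₂(13/23)]
  = 0.52245 + 0.46524 = 0.9877 bits

H(Y|X) = H(X,Y) - H(X) = 1.8114 - 0.9877 = 0.8237 bits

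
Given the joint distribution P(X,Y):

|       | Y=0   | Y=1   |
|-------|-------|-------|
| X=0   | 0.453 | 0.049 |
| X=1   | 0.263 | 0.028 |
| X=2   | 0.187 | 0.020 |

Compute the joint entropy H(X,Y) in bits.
1.9471 bits

H(X,Y) = -Σ_{x,y} P(x,y) log₂ P(x,y). Per-cell terms -P(x,y)·log₂P(x,y):
  X=0: 0.5175, 0.2132
  X=1: 0.5068, 0.1444
  X=2: 0.4523, 0.1129
Sum of the 6 terms: H(X,Y) = 1.9471 bits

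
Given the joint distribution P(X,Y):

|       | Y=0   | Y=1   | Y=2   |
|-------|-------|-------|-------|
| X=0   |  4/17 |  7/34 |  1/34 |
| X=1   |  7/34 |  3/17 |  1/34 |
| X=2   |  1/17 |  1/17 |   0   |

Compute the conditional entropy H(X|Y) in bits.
1.3905 bits

H(X|Y) = H(X,Y) - H(Y)

H(X,Y) = -Σ_{x,y} P(x,y) log₂ P(x,y). Per-cell terms -P(x,y)·log₂P(x,y):
  X=0: 0.49117, 0.46943, 0.14963
  X=1: 0.46943, 0.44162, 0.14963
  X=2: 0.24044, 0.24044, 0.00000
  (cells with P = 0 contribute 0)
Sum of the 9 terms: H(X,Y) = 2.6518 bits

Marginal of Y (column sums):
  P(Y=0) = 4/17 + 7/34 + 1/17 = 1/2
  P(Y=1) = 7/34 + 3/17 + 1/17 = 15/34
  P(Y=2) = 1/34 + 1/34 + 0 = 1/17
H(Y) = -[(1/2)·log₂(1/2) + (15/34)·log₂(15/34) + (1/17)·log₂(1/17)]
  = 0.50000 + 0.52084 + 0.24044 = 1.2613 bits

H(X|Y) = H(X,Y) - H(Y) = 2.6518 - 1.2613 = 1.3905 bits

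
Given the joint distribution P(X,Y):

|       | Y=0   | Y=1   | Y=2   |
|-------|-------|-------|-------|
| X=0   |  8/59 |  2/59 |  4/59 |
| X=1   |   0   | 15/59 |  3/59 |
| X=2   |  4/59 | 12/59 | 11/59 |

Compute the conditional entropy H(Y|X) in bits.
1.1917 bits

H(Y|X) = H(X,Y) - H(X)

H(X,Y) = -Σ_{x,y} P(x,y) log₂ P(x,y). Per-cell terms -P(x,y)·log₂P(x,y):
  X=0: 0.390867, 0.165513, 0.263230
  X=1: 0.000000, 0.502310, 0.218526
  X=2: 0.263230, 0.467325, 0.451785
  (cells with P = 0 contribute 0)
Sum of the 9 terms: H(X,Y) = 2.72279 bits

Marginal of X (row sums):
  P(X=0) = 8/59 + 2/59 + 4/59 = 14/59
  P(X=1) = 0 + 15/59 + 3/59 = 18/59
  P(X=2) = 4/59 + 12/59 + 11/59 = 27/59
H(X) = -[(14/59)·log₂(14/59) + (18/59)·log₂(18/59) + (27/59)·log₂(27/59)]
  = 0.492441 + 0.522524 + 0.516092 = 1.53106 bits

H(Y|X) = H(X,Y) - H(X) = 2.72279 - 1.53106 = 1.1917 bits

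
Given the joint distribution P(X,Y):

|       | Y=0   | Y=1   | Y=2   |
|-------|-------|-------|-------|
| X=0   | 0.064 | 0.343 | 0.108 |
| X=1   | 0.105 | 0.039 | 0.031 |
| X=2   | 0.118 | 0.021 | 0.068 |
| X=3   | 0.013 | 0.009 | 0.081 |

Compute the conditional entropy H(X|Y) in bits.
1.4249 bits

H(X|Y) = H(X,Y) - H(Y)

H(X,Y) = -Σ_{x,y} P(x,y) log₂ P(x,y). Per-cell terms -P(x,y)·log₂P(x,y):
  X=0: 0.25381, 0.52950, 0.34678
  X=1: 0.34141, 0.18253, 0.15536
  X=2: 0.36381, 0.11704, 0.26373
  X=3: 0.08145, 0.06116, 0.29370
Sum of the 12 terms: H(X,Y) = 2.9903 bits

Marginal of Y (column sums):
  P(Y=0) = 0.064 + 0.105 + 0.118 + 0.013 = 0.300
  P(Y=1) = 0.343 + 0.039 + 0.021 + 0.009 = 0.412
  P(Y=2) = 0.108 + 0.031 + 0.068 + 0.081 = 0.288
H(Y) = -[0.300·log₂(0.300) + 0.412·log₂(0.412) + 0.288·log₂(0.288)]
  = 0.52109 + 0.52706 + 0.51721 = 1.5654 bits

H(X|Y) = H(X,Y) - H(Y) = 2.9903 - 1.5654 = 1.4249 bits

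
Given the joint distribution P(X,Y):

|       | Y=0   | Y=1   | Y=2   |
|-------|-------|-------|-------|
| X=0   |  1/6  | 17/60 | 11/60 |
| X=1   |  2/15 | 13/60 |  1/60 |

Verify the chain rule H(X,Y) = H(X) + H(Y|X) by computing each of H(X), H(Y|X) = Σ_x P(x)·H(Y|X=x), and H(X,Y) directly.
H(X) = 0.9481 bits, H(Y|X) = 1.4111 bits, H(X,Y) = 2.3591 bits

Marginal of X (row sums):
  P(X=0) = 1/6 + 17/60 + 11/60 = 19/30
  P(X=1) = 2/15 + 13/60 + 1/60 = 11/30
H(X) = -[(19/30)·log₂(19/30) + (11/30)·log₂(11/30)]
  = 0.41734 + 0.53073 = 0.9481 bits

H(Y|X) = Σ_x P(x)·H(Y|X=x):
  X=0: P(X=0) = 19/30, P(Y|X=0) = (5/19, 17/38, 11/38) → H(Y|X=0) = 1.54372
  X=1: P(X=1) = 11/30, P(Y|X=1) = (4/11, 13/22, 1/22) → H(Y|X=1) = 1.18190
H(Y|X) = (19/30)·1.54372 + (11/30)·1.18190 = 1.4111 bits

H(X,Y) = -Σ_{x,y} P(x,y) log₂ P(x,y). Per-cell terms -P(x,y)·log₂P(x,y):
  X=0: 0.43083, 0.51550, 0.44870
  X=1: 0.38759, 0.47806, 0.09845
Sum of the 6 terms: H(X,Y) = 2.3591 bits

Chain rule check:
  H(X) + H(Y|X) = 0.9481 + 1.4111 = 2.3592 bits
  H(X,Y) = 2.3591 bits
✓ Chain rule verified (Δ = 0.0001 is 4-dp rounding noise: each of the three values was rounded independently).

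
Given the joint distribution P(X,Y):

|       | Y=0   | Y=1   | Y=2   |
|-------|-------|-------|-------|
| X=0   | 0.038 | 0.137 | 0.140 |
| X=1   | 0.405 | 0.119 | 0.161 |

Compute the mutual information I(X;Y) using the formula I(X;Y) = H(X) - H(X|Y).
0.1568 bits

I(X;Y) = H(X) - H(X|Y)

Marginal of X (row sums):
  P(X=0) = 0.038 + 0.137 + 0.140 = 0.315
  P(X=1) = 0.405 + 0.119 + 0.161 = 0.685
H(X) = -[0.315·log₂(0.315) + 0.685·log₂(0.685)]
  = 0.5250 + 0.3739 = 0.8989 bits

Marginal of Y (column sums):
  P(Y=0) = 0.038 + 0.405 = 0.443
  P(Y=1) = 0.137 + 0.119 = 0.256
  P(Y=2) = 0.140 + 0.161 = 0.301
H(X|Y) = Σ_y P(y)·H(X|Y=y):
  Y=0: P(Y=0) = 0.443, P(X|Y=0) = (38/443, 405/443) → H(X|Y=0) = 0.4222
  Y=1: P(Y=1) = 0.256, P(X|Y=1) = (137/256, 119/256) → H(X|Y=1) = 0.9964
  Y=2: P(Y=2) = 0.301, P(X|Y=2) = (20/43, 23/43) → H(X|Y=2) = 0.9965
H(X|Y) = 0.443·0.4222 + 0.256·0.9964 + 0.301·0.9965 = 0.7421 bits

I(X;Y) = H(X) - H(X|Y) = 0.8989 - 0.7421 = 0.1568 bits

Cross-check via I(X;Y) = H(X) + H(Y) - H(X,Y): computing H(Y) from the column sums and H(X,Y) from the 6 cells in the same way gives H(Y) = 1.5450 bits and H(X,Y) = 2.2871 bits, so
I(X;Y) = 0.8989 + 1.5450 - 2.2871 = 0.1568 bits ✓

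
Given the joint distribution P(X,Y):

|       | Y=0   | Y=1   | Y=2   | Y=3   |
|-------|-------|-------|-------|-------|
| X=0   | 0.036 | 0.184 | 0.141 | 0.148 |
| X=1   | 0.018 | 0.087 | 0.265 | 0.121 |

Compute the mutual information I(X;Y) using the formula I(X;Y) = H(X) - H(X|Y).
0.0595 bits

I(X;Y) = H(X) - H(X|Y)

Marginal of X (row sums):
  P(X=0) = 0.036 + 0.184 + 0.141 + 0.148 = 0.509
  P(X=1) = 0.018 + 0.087 + 0.265 + 0.121 = 0.491
H(X) = -[0.509·log₂(0.509) + 0.491·log₂(0.491)]
  = 0.49590 + 0.50387 = 0.9998 bits

Marginal of Y (column sums):
  P(Y=0) = 0.036 + 0.018 = 0.054
  P(Y=1) = 0.184 + 0.087 = 0.271
  P(Y=2) = 0.141 + 0.265 = 0.406
  P(Y=3) = 0.148 + 0.121 = 0.269
H(X|Y) = Σ_y P(y)·H(X|Y=y):
  Y=0: P(Y=0) = 0.054, P(X|Y=0) = (2/3, 1/3) → H(X|Y=0) = 0.91830
  Y=1: P(Y=1) = 0.271, P(X|Y=1) = (184/271, 87/271) → H(X|Y=1) = 0.90550
  Y=2: P(Y=2) = 0.406, P(X|Y=2) = (141/406, 265/406) → H(X|Y=2) = 0.93163
  Y=3: P(Y=3) = 0.269, P(X|Y=3) = (148/269, 121/269) → H(X|Y=3) = 0.99272
H(X|Y) = 0.054·0.91830 + 0.271·0.90550 + 0.406·0.93163 + 0.269·0.99272 = 0.9403 bits

I(X;Y) = H(X) - H(X|Y) = 0.9998 - 0.9403 = 0.0595 bits

Cross-check via I(X;Y) = H(X) + H(Y) - H(X,Y): computing H(Y) from the column sums and H(X,Y) from the 8 cells in the same way gives H(Y) = 1.7754 bits and H(X,Y) = 2.7157 bits, so
I(X;Y) = 0.9998 + 1.7754 - 2.7157 = 0.0595 bits ✓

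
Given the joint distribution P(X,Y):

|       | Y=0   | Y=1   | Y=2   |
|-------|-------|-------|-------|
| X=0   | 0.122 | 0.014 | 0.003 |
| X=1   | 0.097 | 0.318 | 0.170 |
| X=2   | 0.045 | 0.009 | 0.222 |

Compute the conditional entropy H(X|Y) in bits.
0.9470 bits

H(X|Y) = H(X,Y) - H(Y)

H(X,Y) = -Σ_{x,y} P(x,y) log₂ P(x,y). Per-cell terms -P(x,y)·log₂P(x,y):
  X=0: 0.37028, 0.08622, 0.02514
  X=1: 0.32649, 0.52562, 0.43459
  X=2: 0.20133, 0.06116, 0.48204
Sum of the 9 terms: H(X,Y) = 2.5129 bits

Marginal of Y (column sums):
  P(Y=0) = 0.122 + 0.097 + 0.045 = 0.264
  P(Y=1) = 0.014 + 0.318 + 0.009 = 0.341
  P(Y=2) = 0.003 + 0.170 + 0.222 = 0.395
H(Y) = -[0.264·log₂(0.264) + 0.341·log₂(0.341) + 0.395·log₂(0.395)]
  = 0.50725 + 0.52929 + 0.52933 = 1.5659 bits

H(X|Y) = H(X,Y) - H(Y) = 2.5129 - 1.5659 = 0.9470 bits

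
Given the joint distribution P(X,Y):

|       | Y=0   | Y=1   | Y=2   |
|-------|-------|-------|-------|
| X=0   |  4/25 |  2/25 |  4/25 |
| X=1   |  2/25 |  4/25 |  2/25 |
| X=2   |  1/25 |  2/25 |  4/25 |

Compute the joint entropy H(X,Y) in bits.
3.0439 bits

H(X,Y) = -Σ_{x,y} P(x,y) log₂ P(x,y). Per-cell terms -P(x,y)·log₂P(x,y):
  X=0: 0.42302, 0.29151, 0.42302
  X=1: 0.29151, 0.42302, 0.29151
  X=2: 0.18575, 0.29151, 0.42302
Sum of the 9 terms: H(X,Y) = 3.0439 bits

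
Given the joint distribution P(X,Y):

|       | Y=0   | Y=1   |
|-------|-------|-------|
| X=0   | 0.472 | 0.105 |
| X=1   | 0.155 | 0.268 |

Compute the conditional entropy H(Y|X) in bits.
0.7958 bits

H(Y|X) = H(X,Y) - H(X)

H(X,Y) = -Σ_{x,y} P(x,y) log₂ P(x,y). Per-cell terms -P(x,y)·log₂P(x,y):
  X=0: 0.511243, 0.341412
  X=1: 0.416897, 0.509118
Sum of the 4 terms: H(X,Y) = 1.778670 bits

Marginal of X (row sums):
  P(X=0) = 0.472 + 0.105 = 0.577
  P(X=1) = 0.155 + 0.268 = 0.423
H(X) = -[0.577·log₂(0.577) + 0.423·log₂(0.423)]
  = 0.457767 + 0.525057 = 0.982824 bits

H(Y|X) = H(X,Y) - H(X) = 1.778670 - 0.982824 = 0.7958 bits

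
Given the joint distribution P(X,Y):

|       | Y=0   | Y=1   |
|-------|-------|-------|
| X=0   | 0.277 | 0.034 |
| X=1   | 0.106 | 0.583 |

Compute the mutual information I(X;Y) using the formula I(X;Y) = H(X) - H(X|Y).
0.3785 bits

I(X;Y) = H(X) - H(X|Y)

Marginal of X (row sums):
  P(X=0) = 0.277 + 0.034 = 0.311
  P(X=1) = 0.106 + 0.583 = 0.689
H(X) = -[0.311·log₂(0.311) + 0.689·log₂(0.689)]
  = 0.5240 + 0.3703 = 0.8943 bits

Marginal of Y (column sums):
  P(Y=0) = 0.277 + 0.106 = 0.383
  P(Y=1) = 0.034 + 0.583 = 0.617
H(X|Y) = Σ_y P(y)·H(X|Y=y):
  Y=0: P(Y=0) = 0.383, P(X|Y=0) = (277/383, 106/383) → H(X|Y=0) = 0.8510
  Y=1: P(Y=1) = 0.617, P(X|Y=1) = (34/617, 583/617) → H(X|Y=1) = 0.3077
H(X|Y) = 0.383·0.8510 + 0.617·0.3077 = 0.5158 bits

I(X;Y) = H(X) - H(X|Y) = 0.8943 - 0.5158 = 0.3785 bits

Cross-check via I(X;Y) = H(X) + H(Y) - H(X,Y): computing H(Y) from the column sums and H(X,Y) from the 4 cells in the same way gives H(Y) = 0.9601 bits and H(X,Y) = 1.4759 bits, so
I(X;Y) = 0.8943 + 0.9601 - 1.4759 = 0.3785 bits ✓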